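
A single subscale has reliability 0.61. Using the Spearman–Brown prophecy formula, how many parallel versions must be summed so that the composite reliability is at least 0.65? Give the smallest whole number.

k ≥ ρ*(1−ρ₁)/(ρ₁(1−ρ*)) = 0.65·0.39 / (0.61·0.35) = 1.187.
Smallest integer k = 2.

2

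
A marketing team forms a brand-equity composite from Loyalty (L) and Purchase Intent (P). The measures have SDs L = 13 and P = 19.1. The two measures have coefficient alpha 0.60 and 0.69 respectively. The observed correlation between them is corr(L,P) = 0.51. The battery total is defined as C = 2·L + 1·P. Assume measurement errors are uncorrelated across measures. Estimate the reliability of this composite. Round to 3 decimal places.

0.752

Var(C) = 2²·13² + 19.1² + 2·[2·13·19.1·0.51] = 1040.81 + 506.532 = 1547.34.
With uncorrelated errors the cross-covariances are all true-score covariance, so they carry over unchanged; only the diagonal terms shrink to ρᵢσᵢ².
True-score variance = [2²·13²·0.60 + 19.1²·0.69] + 506.532 = 657.319 + 506.532 = 1163.85.
Reliability = 1163.85 / 1547.34 = 0.752.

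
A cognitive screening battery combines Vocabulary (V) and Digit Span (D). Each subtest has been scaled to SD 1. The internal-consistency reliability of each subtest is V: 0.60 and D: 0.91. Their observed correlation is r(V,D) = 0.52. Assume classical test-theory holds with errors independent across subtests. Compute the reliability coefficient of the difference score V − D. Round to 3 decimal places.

0.490

Var(V−D) = 1 + 1 − 2·0.52 = 2 − 1.04 = 0.96.
Under uncorrelated errors the observed covariances equal the true-score covariances, so only the own-variance terms attenuate.
True-score variance = [0.60 + 0.91] − 1.04 = 1.51 − 1.04 = 0.47.
Reliability = 0.47 / 0.96 = 0.490.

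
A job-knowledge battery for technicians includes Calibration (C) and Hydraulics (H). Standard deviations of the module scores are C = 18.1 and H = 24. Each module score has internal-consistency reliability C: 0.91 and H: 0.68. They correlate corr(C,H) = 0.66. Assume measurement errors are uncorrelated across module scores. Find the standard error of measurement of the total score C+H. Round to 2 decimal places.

Var(total) = 903.61 + 573.408 = 1477.02.
True-score variance = 689.805 + 573.408 = 1263.21, so reliability = 0.8552.
Error variance = 1477.02 − 1263.21 = 213.805; SEM = √213.805 = 14.62.

14.62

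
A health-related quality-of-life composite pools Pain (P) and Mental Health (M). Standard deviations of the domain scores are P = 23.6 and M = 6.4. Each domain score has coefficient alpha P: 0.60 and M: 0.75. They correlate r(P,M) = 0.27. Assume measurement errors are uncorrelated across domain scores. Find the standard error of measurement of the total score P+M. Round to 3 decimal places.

Var(total) = 597.92 + 81.5616 = 679.482.
True-score variance = 364.896 + 81.5616 = 446.458, so reliability = 0.6571.
Error variance = 679.482 − 446.458 = 233.024; SEM = √233.024 = 15.265.

15.265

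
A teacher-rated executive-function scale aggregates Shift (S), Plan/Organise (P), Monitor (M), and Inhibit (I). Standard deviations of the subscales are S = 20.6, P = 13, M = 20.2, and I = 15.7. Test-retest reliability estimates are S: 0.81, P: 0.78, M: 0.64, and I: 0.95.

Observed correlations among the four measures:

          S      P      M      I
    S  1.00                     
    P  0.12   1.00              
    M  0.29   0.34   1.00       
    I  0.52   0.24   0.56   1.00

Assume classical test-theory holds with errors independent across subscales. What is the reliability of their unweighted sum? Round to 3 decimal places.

Var(S+P+M+I) = 20.6² + 13² + 20.2² + 15.7² + 2·[20.6·13·0.12 + 20.6·20.2·0.29 + 20.6·15.7·0.52 + 13·20.2·0.34 + 13·15.7·0.24 + 20.2·15.7·0.56] = 1247.89 + 1273.71 = 2521.6.
Because errors are independent across components, Cov(Tᵢ,Tⱼ) = Cov(Xᵢ,Xⱼ); the off-diagonal part of the true-score variance is the same as above.
True-score variance = [20.6²·0.81 + 13²·0.78 + 20.2²·0.64 + 15.7²·0.95] + 1273.71 = 970.863 + 1273.71 = 2244.57.
Reliability = 2244.57 / 2521.6 = 0.890.

0.890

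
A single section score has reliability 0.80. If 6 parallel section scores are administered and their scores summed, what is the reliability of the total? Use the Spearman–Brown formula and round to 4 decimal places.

ρ_k = kρ / (1 + (k−1)ρ) = 6·0.80 / (1 + 5·0.80) = 4.800 / 5.000 = 0.9600.

0.9600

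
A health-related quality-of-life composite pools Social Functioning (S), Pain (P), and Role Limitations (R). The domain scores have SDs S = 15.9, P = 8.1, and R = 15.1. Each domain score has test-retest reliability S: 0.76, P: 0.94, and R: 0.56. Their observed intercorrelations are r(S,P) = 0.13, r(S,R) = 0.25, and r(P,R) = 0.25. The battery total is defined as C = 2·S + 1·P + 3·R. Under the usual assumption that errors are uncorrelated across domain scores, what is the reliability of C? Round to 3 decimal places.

0.720

Var(C) = 2²·15.9² + 8.1² + 3²·15.1² + 2·[2·15.9·8.1·0.13 + 6·15.9·15.1·0.25 + 3·8.1·15.1·0.25] = 3128.94 + 970.706 = 4099.65.
Because errors are independent across components, Cov(Tᵢ,Tⱼ) = Cov(Xᵢ,Xⱼ); the off-diagonal part of the true-score variance is the same as above.
True-score variance = [2²·15.9²·0.76 + 8.1²·0.94 + 3²·15.1²·0.56] + 970.706 = 1979.39 + 970.706 = 2950.09.
Reliability = 2950.09 / 4099.65 = 0.720.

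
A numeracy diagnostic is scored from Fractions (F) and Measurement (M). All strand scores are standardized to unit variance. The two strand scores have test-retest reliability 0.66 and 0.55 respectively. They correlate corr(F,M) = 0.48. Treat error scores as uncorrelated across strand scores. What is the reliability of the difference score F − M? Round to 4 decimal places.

0.2404

Var(F−M) = 1 + 1 − 2·0.48 = 2 − 0.96 = 1.04.
Under uncorrelated errors the observed covariances equal the true-score covariances, so only the own-variance terms attenuate.
True-score variance = [0.66 + 0.55] − 0.96 = 1.21 − 0.96 = 0.25.
Reliability = 0.25 / 1.04 = 0.2404.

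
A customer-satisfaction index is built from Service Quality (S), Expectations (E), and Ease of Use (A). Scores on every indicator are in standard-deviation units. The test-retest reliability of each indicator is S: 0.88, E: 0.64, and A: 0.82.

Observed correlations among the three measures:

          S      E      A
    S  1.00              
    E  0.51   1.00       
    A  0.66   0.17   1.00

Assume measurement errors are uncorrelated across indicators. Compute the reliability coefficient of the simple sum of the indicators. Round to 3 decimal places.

Var(S+E+A) = 3 + 2·[0.51 + 0.66 + 0.17] = 3 + 2.68 = 5.68.
With uncorrelated errors the cross-covariances are all true-score covariance, so they carry over unchanged; only the diagonal terms shrink to ρᵢσᵢ².
True-score variance = [0.88 + 0.64 + 0.82] + 2.68 = 2.34 + 2.68 = 5.02.
Reliability = 5.02 / 5.68 = 0.884.

0.884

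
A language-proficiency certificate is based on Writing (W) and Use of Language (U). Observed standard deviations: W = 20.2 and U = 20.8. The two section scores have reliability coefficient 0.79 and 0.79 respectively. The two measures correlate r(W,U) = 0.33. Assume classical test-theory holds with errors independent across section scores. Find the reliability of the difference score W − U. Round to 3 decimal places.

Var(W−U) = 20.2² + 20.8² − 2·20.2·20.8·0.33 = 840.68 − 277.306 = 563.374.
Under uncorrelated errors the observed covariances equal the true-score covariances, so only the own-variance terms attenuate.
True-score variance = [20.2²·0.79 + 20.8²·0.79] − 277.306 = 664.137 − 277.306 = 386.832.
Reliability = 386.832 / 563.374 = 0.687.

0.687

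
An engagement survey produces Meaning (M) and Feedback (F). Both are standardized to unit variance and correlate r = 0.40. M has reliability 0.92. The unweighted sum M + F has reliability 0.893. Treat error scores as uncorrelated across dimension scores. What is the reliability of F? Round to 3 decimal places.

0.780

Var(M+F) = 2 + 2·0.40 = 2.800.
True-score variance = ρ_M + ρ_F + 2·0.40, so 0.893 = (0.92 + ρ_F + 0.80) / 2.800.
ρ_F = 0.893·2.800 − 0.92 − 0.80 = 0.780.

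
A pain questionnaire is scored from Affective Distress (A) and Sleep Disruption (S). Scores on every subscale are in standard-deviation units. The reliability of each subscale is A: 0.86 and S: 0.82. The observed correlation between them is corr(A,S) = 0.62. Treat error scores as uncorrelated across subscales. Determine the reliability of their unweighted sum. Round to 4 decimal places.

Var(A+S) = 2 + 2·[0.62] = 2 + 1.24 = 3.24.
Because errors are independent across components, Cov(Tᵢ,Tⱼ) = Cov(Xᵢ,Xⱼ); the off-diagonal part of the true-score variance is the same as above.
True-score variance = [0.86 + 0.82] + 1.24 = 1.68 + 1.24 = 2.92.
Reliability = 2.92 / 3.24 = 0.9012.

0.9012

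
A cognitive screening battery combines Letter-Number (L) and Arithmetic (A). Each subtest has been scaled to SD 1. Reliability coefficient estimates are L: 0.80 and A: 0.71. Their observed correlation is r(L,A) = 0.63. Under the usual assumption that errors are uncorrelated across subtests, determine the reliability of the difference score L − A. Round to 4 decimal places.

Var(L−A) = 1 + 1 − 2·0.63 = 2 − 1.26 = 0.74.
With uncorrelated errors the cross-covariances are all true-score covariance, so they carry over unchanged; only the diagonal terms shrink to ρᵢσᵢ².
True-score variance = [0.80 + 0.71] − 1.26 = 1.51 − 1.26 = 0.25.
Reliability = 0.25 / 0.74 = 0.3378.

0.3378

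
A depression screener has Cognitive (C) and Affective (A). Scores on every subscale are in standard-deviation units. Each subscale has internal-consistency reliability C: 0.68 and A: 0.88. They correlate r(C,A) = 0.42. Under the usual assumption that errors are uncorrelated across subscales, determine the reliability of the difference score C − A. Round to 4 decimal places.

Var(C−A) = 1 + 1 − 2·0.42 = 2 − 0.84 = 1.16.
Because errors are independent across components, Cov(Tᵢ,Tⱼ) = Cov(Xᵢ,Xⱼ); the off-diagonal part of the true-score variance is the same as above.
True-score variance = [0.68 + 0.88] − 0.84 = 1.56 − 0.84 = 0.72.
Reliability = 0.72 / 1.16 = 0.6207.

0.6207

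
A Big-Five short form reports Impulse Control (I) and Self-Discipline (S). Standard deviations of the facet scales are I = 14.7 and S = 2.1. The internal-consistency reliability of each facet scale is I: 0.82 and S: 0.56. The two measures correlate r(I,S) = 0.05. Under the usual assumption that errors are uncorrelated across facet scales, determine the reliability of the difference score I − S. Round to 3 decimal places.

0.812

Var(I−S) = 14.7² + 2.1² − 2·14.7·2.1·0.05 = 220.5 − 3.087 = 217.413.
Because errors are independent across components, Cov(Tᵢ,Tⱼ) = Cov(Xᵢ,Xⱼ); the off-diagonal part of the true-score variance is the same as above.
True-score variance = [14.7²·0.82 + 2.1²·0.56] − 3.087 = 179.663 − 3.087 = 176.576.
Reliability = 176.576 / 217.413 = 0.812.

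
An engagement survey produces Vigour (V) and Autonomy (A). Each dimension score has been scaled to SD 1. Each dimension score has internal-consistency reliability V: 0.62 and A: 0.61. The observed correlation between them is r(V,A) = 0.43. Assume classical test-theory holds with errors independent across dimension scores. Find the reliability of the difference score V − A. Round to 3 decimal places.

Var(V−A) = 1 + 1 − 2·0.43 = 2 − 0.86 = 1.14.
With uncorrelated errors the cross-covariances are all true-score covariance, so they carry over unchanged; only the diagonal terms shrink to ρᵢσᵢ².
True-score variance = [0.62 + 0.61] − 0.86 = 1.23 − 0.86 = 0.37.
Reliability = 0.37 / 1.14 = 0.325.

0.325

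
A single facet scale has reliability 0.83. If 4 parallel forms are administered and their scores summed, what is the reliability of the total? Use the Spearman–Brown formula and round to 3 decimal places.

0.951

ρ_k = kρ / (1 + (k−1)ρ) = 4·0.83 / (1 + 3·0.83) = 3.320 / 3.490 = 0.951.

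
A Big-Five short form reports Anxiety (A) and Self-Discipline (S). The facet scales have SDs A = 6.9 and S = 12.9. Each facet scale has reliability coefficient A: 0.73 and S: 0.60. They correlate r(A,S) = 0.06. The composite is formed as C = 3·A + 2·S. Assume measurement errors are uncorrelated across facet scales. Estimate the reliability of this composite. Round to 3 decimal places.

0.670

Var(C) = 3²·6.9² + 2²·12.9² + 2·[6·6.9·12.9·0.06] = 1094.13 + 64.0872 = 1158.22.
Under uncorrelated errors the observed covariances equal the true-score covariances, so only the own-variance terms attenuate.
True-score variance = [3²·6.9²·0.73 + 2²·12.9²·0.60] + 64.0872 = 712.182 + 64.0872 = 776.269.
Reliability = 776.269 / 1158.22 = 0.670.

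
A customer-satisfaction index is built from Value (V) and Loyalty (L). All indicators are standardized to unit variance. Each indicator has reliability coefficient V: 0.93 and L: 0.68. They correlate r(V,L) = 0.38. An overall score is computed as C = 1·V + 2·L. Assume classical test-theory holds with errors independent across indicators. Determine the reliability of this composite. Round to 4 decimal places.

0.7929

Var(C) = 1 + 2² + 2·[2·0.38] = 5 + 1.52 = 6.52.
With uncorrelated errors the cross-covariances are all true-score covariance, so they carry over unchanged; only the diagonal terms shrink to ρᵢσᵢ².
True-score variance = [0.93 + 2²·0.68] + 1.52 = 3.65 + 1.52 = 5.17.
Reliability = 5.17 / 6.52 = 0.7929.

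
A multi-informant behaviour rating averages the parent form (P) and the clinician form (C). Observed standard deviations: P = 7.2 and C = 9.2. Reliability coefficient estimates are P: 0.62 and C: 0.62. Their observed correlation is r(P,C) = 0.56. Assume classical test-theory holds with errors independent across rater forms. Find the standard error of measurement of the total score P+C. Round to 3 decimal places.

Var(total) = 136.48 + 74.1888 = 210.669.
True-score variance = 84.6176 + 74.1888 = 158.806, so reliability = 0.7538.
Error variance = 210.669 − 158.806 = 51.8624; SEM = √51.8624 = 7.202.

7.202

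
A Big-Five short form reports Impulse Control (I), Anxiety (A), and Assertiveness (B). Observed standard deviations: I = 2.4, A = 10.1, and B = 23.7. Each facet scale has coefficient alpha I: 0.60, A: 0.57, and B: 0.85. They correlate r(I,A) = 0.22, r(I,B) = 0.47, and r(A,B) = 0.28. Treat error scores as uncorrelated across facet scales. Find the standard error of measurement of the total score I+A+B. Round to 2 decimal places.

Var(total) = 669.46 + 198.18 = 867.64.
True-score variance = 539.038 + 198.18 = 737.218, so reliability = 0.8497.
Error variance = 867.64 − 737.218 = 130.422; SEM = √130.422 = 11.42.

11.42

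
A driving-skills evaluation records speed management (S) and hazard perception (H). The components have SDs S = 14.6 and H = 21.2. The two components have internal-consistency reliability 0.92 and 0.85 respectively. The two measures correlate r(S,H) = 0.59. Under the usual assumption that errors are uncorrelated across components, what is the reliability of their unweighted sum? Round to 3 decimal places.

Var(S+H) = 14.6² + 21.2² + 2·[14.6·21.2·0.59] = 662.6 + 365.234 = 1027.83.
Because errors are independent across components, Cov(Tᵢ,Tⱼ) = Cov(Xᵢ,Xⱼ); the off-diagonal part of the true-score variance is the same as above.
True-score variance = [14.6²·0.92 + 21.2²·0.85] + 365.234 = 578.131 + 365.234 = 943.365.
Reliability = 943.365 / 1027.83 = 0.918.

0.918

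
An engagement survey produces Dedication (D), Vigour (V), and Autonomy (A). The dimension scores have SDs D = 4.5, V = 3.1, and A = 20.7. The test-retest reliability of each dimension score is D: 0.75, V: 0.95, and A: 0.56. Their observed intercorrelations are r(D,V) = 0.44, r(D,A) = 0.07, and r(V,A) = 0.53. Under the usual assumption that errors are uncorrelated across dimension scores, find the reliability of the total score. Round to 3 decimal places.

Var(D+V+A) = 4.5² + 3.1² + 20.7² + 2·[4.5·3.1·0.44 + 4.5·20.7·0.07 + 3.1·20.7·0.53] = 458.35 + 93.3372 = 551.687.
Because errors are independent across components, Cov(Tᵢ,Tⱼ) = Cov(Xᵢ,Xⱼ); the off-diagonal part of the true-score variance is the same as above.
True-score variance = [4.5²·0.75 + 3.1²·0.95 + 20.7²·0.56] + 93.3372 = 264.271 + 93.3372 = 357.609.
Reliability = 357.609 / 551.687 = 0.648.

0.648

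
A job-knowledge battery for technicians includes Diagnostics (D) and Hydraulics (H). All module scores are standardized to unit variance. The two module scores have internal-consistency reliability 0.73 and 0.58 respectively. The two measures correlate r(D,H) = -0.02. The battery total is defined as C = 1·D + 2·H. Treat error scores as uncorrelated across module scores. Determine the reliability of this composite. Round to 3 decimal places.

Var(C) = 1 + 2² + 2·[2·(-0.02)] = 5 − 0.08 = 4.92.
Under uncorrelated errors the observed covariances equal the true-score covariances, so only the own-variance terms attenuate.
True-score variance = [0.73 + 2²·0.58] − 0.08 = 3.05 − 0.08 = 2.97.
Reliability = 2.97 / 4.92 = 0.604.

0.604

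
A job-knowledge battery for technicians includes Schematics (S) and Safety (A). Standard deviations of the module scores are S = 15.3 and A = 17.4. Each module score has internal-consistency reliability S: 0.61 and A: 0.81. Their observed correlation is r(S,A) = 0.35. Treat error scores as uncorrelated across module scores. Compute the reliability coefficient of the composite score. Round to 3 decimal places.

0.794

Var(S+A) = 15.3² + 17.4² + 2·[15.3·17.4·0.35] = 536.85 + 186.354 = 723.204.
With uncorrelated errors the cross-covariances are all true-score covariance, so they carry over unchanged; only the diagonal terms shrink to ρᵢσᵢ².
True-score variance = [15.3²·0.61 + 17.4²·0.81] + 186.354 = 388.03 + 186.354 = 574.384.
Reliability = 574.384 / 723.204 = 0.794.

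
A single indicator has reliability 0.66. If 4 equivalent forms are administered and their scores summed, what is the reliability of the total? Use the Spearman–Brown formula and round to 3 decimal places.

0.886

ρ_k = kρ / (1 + (k−1)ρ) = 4·0.66 / (1 + 3·0.66) = 2.640 / 2.980 = 0.886.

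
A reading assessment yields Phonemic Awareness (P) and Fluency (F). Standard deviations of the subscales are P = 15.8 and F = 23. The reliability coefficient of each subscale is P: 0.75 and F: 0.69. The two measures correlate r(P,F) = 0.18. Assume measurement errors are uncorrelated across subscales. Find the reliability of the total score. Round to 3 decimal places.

0.751

Var(P+F) = 15.8² + 23² + 2·[15.8·23·0.18] = 778.64 + 130.824 = 909.464.
Under uncorrelated errors the observed covariances equal the true-score covariances, so only the own-variance terms attenuate.
True-score variance = [15.8²·0.75 + 23²·0.69] + 130.824 = 552.24 + 130.824 = 683.064.
Reliability = 683.064 / 909.464 = 0.751.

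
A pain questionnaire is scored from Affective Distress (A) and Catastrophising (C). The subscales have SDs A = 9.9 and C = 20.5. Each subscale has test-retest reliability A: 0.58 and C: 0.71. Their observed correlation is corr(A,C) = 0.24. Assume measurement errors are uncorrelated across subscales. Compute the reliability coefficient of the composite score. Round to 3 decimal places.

Var(A+C) = 9.9² + 20.5² + 2·[9.9·20.5·0.24] = 518.26 + 97.416 = 615.676.
Because errors are independent across components, Cov(Tᵢ,Tⱼ) = Cov(Xᵢ,Xⱼ); the off-diagonal part of the true-score variance is the same as above.
True-score variance = [9.9²·0.58 + 20.5²·0.71] + 97.416 = 355.223 + 97.416 = 452.639.
Reliability = 452.639 / 615.676 = 0.735.

0.735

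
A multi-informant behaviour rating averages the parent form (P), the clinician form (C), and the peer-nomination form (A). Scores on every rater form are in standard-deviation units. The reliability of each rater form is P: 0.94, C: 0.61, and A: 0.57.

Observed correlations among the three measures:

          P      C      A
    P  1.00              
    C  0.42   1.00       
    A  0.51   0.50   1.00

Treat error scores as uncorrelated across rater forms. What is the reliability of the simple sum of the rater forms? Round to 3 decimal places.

0.850

Var(P+C+A) = 3 + 2·[0.42 + 0.51 + 0.50] = 3 + 2.86 = 5.86.
With uncorrelated errors the cross-covariances are all true-score covariance, so they carry over unchanged; only the diagonal terms shrink to ρᵢσᵢ².
True-score variance = [0.94 + 0.61 + 0.57] + 2.86 = 2.12 + 2.86 = 4.98.
Reliability = 4.98 / 5.86 = 0.850.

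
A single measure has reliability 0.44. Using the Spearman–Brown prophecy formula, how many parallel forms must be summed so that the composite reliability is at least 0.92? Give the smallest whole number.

15

k ≥ ρ*(1−ρ₁)/(ρ₁(1−ρ*)) = 0.92·0.56 / (0.44·0.08) = 14.636.
Smallest integer k = 15.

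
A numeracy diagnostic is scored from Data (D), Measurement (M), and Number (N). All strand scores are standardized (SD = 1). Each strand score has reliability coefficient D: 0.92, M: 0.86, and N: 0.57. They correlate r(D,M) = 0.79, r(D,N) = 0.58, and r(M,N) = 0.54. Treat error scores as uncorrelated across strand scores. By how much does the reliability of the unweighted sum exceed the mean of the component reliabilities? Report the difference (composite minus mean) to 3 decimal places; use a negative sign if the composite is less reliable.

Var(sum) = 3 + 3.82 = 6.82; true-score variance = 2.35 + 3.82 = 6.17; composite reliability = 0.9047.
Mean component reliability = 0.7833.
Difference = 0.9047 − 0.7833 = 0.121.

0.121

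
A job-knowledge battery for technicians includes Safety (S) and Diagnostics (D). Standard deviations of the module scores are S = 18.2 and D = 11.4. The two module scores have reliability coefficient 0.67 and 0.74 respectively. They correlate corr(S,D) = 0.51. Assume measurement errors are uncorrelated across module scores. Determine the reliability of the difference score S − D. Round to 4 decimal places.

0.4266

Var(S−D) = 18.2² + 11.4² − 2·18.2·11.4·0.51 = 461.2 − 211.63 = 249.57.
Under uncorrelated errors the observed covariances equal the true-score covariances, so only the own-variance terms attenuate.
True-score variance = [18.2²·0.67 + 11.4²·0.74] − 211.63 = 318.101 − 211.63 = 106.472.
Reliability = 106.472 / 249.57 = 0.4266.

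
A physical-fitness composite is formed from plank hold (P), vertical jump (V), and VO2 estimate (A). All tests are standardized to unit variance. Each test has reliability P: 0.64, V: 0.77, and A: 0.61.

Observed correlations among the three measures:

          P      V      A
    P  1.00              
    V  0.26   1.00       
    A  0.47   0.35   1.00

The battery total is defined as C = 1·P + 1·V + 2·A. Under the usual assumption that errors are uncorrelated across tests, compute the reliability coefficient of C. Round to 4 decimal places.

0.7806

Var(C) = 1 + 1 + 2² + 2·[0.26 + 2·0.47 + 2·0.35] = 6 + 3.8 = 9.8.
With uncorrelated errors the cross-covariances are all true-score covariance, so they carry over unchanged; only the diagonal terms shrink to ρᵢσᵢ².
True-score variance = [0.64 + 0.77 + 2²·0.61] + 3.8 = 3.85 + 3.8 = 7.65.
Reliability = 7.65 / 9.8 = 0.7806.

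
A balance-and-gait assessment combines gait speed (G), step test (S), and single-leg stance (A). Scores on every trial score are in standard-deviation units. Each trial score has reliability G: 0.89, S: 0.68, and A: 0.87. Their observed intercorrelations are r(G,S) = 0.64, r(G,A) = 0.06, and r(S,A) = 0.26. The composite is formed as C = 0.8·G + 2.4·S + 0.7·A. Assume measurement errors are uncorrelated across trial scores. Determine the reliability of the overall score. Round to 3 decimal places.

Var(C) = 0.8² + 2.4² + 0.7² + 2·[1.92·0.64 + 0.56·0.06 + 1.68·0.26] = 6.89 + 3.3984 = 10.2884.
With uncorrelated errors the cross-covariances are all true-score covariance, so they carry over unchanged; only the diagonal terms shrink to ρᵢσᵢ².
True-score variance = [0.8²·0.89 + 2.4²·0.68 + 0.7²·0.87] + 3.3984 = 4.9127 + 3.3984 = 8.3111.
Reliability = 8.3111 / 10.2884 = 0.808.

0.808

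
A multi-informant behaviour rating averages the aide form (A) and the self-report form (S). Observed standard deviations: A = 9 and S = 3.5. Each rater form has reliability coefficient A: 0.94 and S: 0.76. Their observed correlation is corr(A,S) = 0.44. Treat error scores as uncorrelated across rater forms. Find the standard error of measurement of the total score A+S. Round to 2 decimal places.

Var(total) = 93.25 + 27.72 = 120.97.
True-score variance = 85.45 + 27.72 = 113.17, so reliability = 0.9355.
Error variance = 120.97 − 113.17 = 7.8; SEM = √7.8 = 2.79.

2.79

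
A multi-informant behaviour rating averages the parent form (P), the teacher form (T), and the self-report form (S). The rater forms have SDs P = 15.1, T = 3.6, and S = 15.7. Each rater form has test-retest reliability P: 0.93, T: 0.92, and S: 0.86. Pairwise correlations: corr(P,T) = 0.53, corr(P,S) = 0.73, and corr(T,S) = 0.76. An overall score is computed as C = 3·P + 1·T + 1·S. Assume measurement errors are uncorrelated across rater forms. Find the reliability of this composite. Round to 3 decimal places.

0.950

Var(C) = 3²·15.1² + 3.6² + 15.7² + 2·[3·15.1·3.6·0.53 + 3·15.1·15.7·0.73 + 3.6·15.7·0.76] = 2311.54 + 1297.14 = 3608.68.
Because errors are independent across components, Cov(Tᵢ,Tⱼ) = Cov(Xᵢ,Xⱼ); the off-diagonal part of the true-score variance is the same as above.
True-score variance = [3²·15.1²·0.93 + 3.6²·0.92 + 15.7²·0.86] + 1297.14 = 2132.35 + 1297.14 = 3429.49.
Reliability = 3429.49 / 3608.68 = 0.950.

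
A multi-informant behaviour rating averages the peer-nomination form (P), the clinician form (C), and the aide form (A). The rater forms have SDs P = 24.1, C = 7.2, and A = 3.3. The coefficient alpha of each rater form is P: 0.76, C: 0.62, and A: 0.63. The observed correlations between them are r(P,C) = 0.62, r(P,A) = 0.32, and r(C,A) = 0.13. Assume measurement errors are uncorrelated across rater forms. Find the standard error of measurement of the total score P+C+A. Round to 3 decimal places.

12.772

Var(total) = 643.54 + 272.242 = 915.782.
True-score variance = 480.417 + 272.242 = 752.659, so reliability = 0.8219.
Error variance = 915.782 − 752.659 = 163.123; SEM = √163.123 = 12.772.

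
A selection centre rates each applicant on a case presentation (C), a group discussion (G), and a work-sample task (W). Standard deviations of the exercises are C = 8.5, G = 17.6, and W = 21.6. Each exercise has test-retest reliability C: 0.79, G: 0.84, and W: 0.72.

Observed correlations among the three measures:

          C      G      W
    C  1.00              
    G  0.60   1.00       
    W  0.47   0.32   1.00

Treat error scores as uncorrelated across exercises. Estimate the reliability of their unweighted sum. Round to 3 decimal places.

0.865

Var(C+G+W) = 8.5² + 17.6² + 21.6² + 2·[8.5·17.6·0.60 + 8.5·21.6·0.47 + 17.6·21.6·0.32] = 848.57 + 595.406 = 1443.98.
Under uncorrelated errors the observed covariances equal the true-score covariances, so only the own-variance terms attenuate.
True-score variance = [8.5²·0.79 + 17.6²·0.84 + 21.6²·0.72] + 595.406 = 653.199 + 595.406 = 1248.61.
Reliability = 1248.61 / 1443.98 = 0.865.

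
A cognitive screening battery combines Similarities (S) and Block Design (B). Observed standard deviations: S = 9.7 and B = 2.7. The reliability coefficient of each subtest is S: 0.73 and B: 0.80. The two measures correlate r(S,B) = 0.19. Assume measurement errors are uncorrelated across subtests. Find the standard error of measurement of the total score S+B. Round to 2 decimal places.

5.18

Var(total) = 101.38 + 9.9522 = 111.332.
True-score variance = 74.5177 + 9.9522 = 84.4699, so reliability = 0.7587.
Error variance = 111.332 − 84.4699 = 26.8623; SEM = √26.8623 = 5.18.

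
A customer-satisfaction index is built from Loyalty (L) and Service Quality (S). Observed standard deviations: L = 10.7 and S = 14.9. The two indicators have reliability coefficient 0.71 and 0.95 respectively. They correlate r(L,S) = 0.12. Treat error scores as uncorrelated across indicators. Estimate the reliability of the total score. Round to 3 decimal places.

Var(L+S) = 10.7² + 14.9² + 2·[10.7·14.9·0.12] = 336.5 + 38.2632 = 374.763.
Under uncorrelated errors the observed covariances equal the true-score covariances, so only the own-variance terms attenuate.
True-score variance = [10.7²·0.71 + 14.9²·0.95] + 38.2632 = 292.197 + 38.2632 = 330.461.
Reliability = 330.461 / 374.763 = 0.882.

0.882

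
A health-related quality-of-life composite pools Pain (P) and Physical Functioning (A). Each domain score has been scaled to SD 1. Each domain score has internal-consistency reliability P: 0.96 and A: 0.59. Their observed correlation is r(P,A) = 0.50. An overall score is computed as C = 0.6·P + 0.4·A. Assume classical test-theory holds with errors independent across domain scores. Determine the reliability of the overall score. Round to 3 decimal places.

0.895

Var(C) = 0.6² + 0.4² + 2·[0.24·0.50] = 0.52 + 0.24 = 0.76.
With uncorrelated errors the cross-covariances are all true-score covariance, so they carry over unchanged; only the diagonal terms shrink to ρᵢσᵢ².
True-score variance = [0.6²·0.96 + 0.4²·0.59] + 0.24 = 0.44 + 0.24 = 0.68.
Reliability = 0.68 / 0.76 = 0.895.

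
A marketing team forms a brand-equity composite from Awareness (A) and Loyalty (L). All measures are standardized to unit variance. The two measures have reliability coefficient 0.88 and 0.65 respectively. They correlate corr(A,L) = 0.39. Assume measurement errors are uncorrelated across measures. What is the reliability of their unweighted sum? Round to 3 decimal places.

0.831

Var(A+L) = 2 + 2·[0.39] = 2 + 0.78 = 2.78.
Because errors are independent across components, Cov(Tᵢ,Tⱼ) = Cov(Xᵢ,Xⱼ); the off-diagonal part of the true-score variance is the same as above.
True-score variance = [0.88 + 0.65] + 0.78 = 1.53 + 0.78 = 2.31.
Reliability = 2.31 / 2.78 = 0.831.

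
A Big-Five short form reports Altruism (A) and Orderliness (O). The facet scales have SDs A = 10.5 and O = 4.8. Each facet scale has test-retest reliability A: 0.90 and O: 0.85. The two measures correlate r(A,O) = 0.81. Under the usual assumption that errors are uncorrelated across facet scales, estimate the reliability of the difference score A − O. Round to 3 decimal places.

0.720

Var(A−O) = 10.5² + 4.8² − 2·10.5·4.8·0.81 = 133.29 − 81.648 = 51.642.
Under uncorrelated errors the observed covariances equal the true-score covariances, so only the own-variance terms attenuate.
True-score variance = [10.5²·0.90 + 4.8²·0.85] − 81.648 = 118.809 − 81.648 = 37.161.
Reliability = 37.161 / 51.642 = 0.720.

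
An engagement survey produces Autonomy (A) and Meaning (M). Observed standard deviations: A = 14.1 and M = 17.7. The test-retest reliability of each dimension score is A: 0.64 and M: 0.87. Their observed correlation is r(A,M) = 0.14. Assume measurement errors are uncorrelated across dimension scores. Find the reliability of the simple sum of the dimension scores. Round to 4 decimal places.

0.8070

Var(A+M) = 14.1² + 17.7² + 2·[14.1·17.7·0.14] = 512.1 + 69.8796 = 581.98.
With uncorrelated errors the cross-covariances are all true-score covariance, so they carry over unchanged; only the diagonal terms shrink to ρᵢσᵢ².
True-score variance = [14.1²·0.64 + 17.7²·0.87] + 69.8796 = 399.801 + 69.8796 = 469.68.
Reliability = 469.68 / 581.98 = 0.8070.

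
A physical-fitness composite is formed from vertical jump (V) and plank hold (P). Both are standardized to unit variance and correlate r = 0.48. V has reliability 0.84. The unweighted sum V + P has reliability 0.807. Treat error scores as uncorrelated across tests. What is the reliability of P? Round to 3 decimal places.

Var(V+P) = 2 + 2·0.48 = 2.960.
True-score variance = ρ_V + ρ_P + 2·0.48, so 0.807 = (0.84 + ρ_P + 0.96) / 2.960.
ρ_P = 0.807·2.960 − 0.84 − 0.96 = 0.589.

0.589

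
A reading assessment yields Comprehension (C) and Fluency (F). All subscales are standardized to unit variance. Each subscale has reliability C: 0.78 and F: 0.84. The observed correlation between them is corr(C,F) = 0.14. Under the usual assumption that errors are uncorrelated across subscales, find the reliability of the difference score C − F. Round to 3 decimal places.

Var(C−F) = 1 + 1 − 2·0.14 = 2 − 0.28 = 1.72.
With uncorrelated errors the cross-covariances are all true-score covariance, so they carry over unchanged; only the diagonal terms shrink to ρᵢσᵢ².
True-score variance = [0.78 + 0.84] − 0.28 = 1.62 − 0.28 = 1.34.
Reliability = 1.34 / 1.72 = 0.779.

0.779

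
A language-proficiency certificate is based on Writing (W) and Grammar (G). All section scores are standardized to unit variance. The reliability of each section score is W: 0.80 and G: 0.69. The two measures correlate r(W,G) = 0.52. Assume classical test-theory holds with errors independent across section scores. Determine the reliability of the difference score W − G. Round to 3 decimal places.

0.469

Var(W−G) = 1 + 1 − 2·0.52 = 2 − 1.04 = 0.96.
With uncorrelated errors the cross-covariances are all true-score covariance, so they carry over unchanged; only the diagonal terms shrink to ρᵢσᵢ².
True-score variance = [0.80 + 0.69] − 1.04 = 1.49 − 1.04 = 0.45.
Reliability = 0.45 / 0.96 = 0.469.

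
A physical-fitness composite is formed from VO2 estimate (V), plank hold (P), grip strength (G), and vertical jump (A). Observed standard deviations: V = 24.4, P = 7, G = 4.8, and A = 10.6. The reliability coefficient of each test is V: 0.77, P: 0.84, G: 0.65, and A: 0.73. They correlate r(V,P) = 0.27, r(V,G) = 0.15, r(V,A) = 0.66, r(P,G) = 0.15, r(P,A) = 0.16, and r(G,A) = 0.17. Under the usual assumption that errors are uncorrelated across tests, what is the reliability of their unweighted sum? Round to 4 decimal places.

0.8591

Var(V+P+G+A) = 24.4² + 7² + 4.8² + 10.6² + 2·[24.4·7·0.27 + 24.4·4.8·0.15 + 24.4·10.6·0.66 + 7·4.8·0.15 + 7·10.6·0.16 + 4.8·10.6·0.17] = 779.76 + 519.896 = 1299.66.
With uncorrelated errors the cross-covariances are all true-score covariance, so they carry over unchanged; only the diagonal terms shrink to ρᵢσᵢ².
True-score variance = [24.4²·0.77 + 7²·0.84 + 4.8²·0.65 + 10.6²·0.73] + 519.896 = 596.586 + 519.896 = 1116.48.
Reliability = 1116.48 / 1299.66 = 0.8591.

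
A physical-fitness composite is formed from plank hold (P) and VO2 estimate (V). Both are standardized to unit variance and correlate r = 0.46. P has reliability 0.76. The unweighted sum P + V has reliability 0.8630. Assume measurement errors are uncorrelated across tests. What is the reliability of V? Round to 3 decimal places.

Var(P+V) = 2 + 2·0.46 = 2.920.
True-score variance = ρ_P + ρ_V + 2·0.46, so 0.8630 = (0.76 + ρ_V + 0.92) / 2.920.
ρ_V = 0.8630·2.920 − 0.76 − 0.92 = 0.840.

0.840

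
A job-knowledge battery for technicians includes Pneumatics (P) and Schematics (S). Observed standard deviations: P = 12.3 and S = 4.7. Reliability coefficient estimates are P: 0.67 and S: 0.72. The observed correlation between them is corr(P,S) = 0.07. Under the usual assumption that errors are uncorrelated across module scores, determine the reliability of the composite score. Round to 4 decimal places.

Var(P+S) = 12.3² + 4.7² + 2·[12.3·4.7·0.07] = 173.38 + 8.0934 = 181.473.
Because errors are independent across components, Cov(Tᵢ,Tⱼ) = Cov(Xᵢ,Xⱼ); the off-diagonal part of the true-score variance is the same as above.
True-score variance = [12.3²·0.67 + 4.7²·0.72] + 8.0934 = 117.269 + 8.0934 = 125.363.
Reliability = 125.363 / 181.473 = 0.6908.

0.6908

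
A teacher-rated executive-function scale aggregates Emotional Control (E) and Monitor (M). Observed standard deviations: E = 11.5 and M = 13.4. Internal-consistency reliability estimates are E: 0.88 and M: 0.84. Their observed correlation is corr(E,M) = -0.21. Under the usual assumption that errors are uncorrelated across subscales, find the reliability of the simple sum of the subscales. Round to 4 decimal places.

Var(E+M) = 11.5² + 13.4² + 2·[11.5·13.4·(-0.21)] = 311.81 − 64.722 = 247.088.
Under uncorrelated errors the observed covariances equal the true-score covariances, so only the own-variance terms attenuate.
True-score variance = [11.5²·0.88 + 13.4²·0.84] − 64.722 = 267.21 − 64.722 = 202.488.
Reliability = 202.488 / 247.088 = 0.8195.

0.8195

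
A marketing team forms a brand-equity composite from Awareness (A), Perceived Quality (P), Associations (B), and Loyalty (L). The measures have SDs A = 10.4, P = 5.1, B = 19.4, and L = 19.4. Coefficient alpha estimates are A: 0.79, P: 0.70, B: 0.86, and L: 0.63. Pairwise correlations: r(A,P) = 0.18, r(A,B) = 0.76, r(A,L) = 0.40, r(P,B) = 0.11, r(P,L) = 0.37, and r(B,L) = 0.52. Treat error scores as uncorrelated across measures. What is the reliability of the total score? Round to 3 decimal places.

Var(A+P+B+L) = 10.4² + 5.1² + 19.4² + 19.4² + 2·[10.4·5.1·0.18 + 10.4·19.4·0.76 + 10.4·19.4·0.40 + 5.1·19.4·0.11 + 5.1·19.4·0.37 + 19.4·19.4·0.52] = 886.89 + 973.574 = 1860.46.
Because errors are independent across components, Cov(Tᵢ,Tⱼ) = Cov(Xᵢ,Xⱼ); the off-diagonal part of the true-score variance is the same as above.
True-score variance = [10.4²·0.79 + 5.1²·0.70 + 19.4²·0.86 + 19.4²·0.63] + 973.574 = 664.43 + 973.574 = 1638.
Reliability = 1638 / 1860.46 = 0.880.

0.880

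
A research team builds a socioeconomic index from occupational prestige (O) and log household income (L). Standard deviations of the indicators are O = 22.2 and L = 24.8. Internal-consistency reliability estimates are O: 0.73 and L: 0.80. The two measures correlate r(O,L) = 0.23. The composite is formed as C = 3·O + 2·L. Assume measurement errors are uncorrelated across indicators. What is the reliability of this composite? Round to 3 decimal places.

0.799

Var(C) = 3²·22.2² + 2²·24.8² + 2·[6·22.2·24.8·0.23] = 6895.72 + 1519.55 = 8415.27.
Under uncorrelated errors the observed covariances equal the true-score covariances, so only the own-variance terms attenuate.
True-score variance = [3²·22.2²·0.73 + 2²·24.8²·0.80] + 1519.55 = 5206.09 + 1519.55 = 6725.63.
Reliability = 6725.63 / 8415.27 = 0.799.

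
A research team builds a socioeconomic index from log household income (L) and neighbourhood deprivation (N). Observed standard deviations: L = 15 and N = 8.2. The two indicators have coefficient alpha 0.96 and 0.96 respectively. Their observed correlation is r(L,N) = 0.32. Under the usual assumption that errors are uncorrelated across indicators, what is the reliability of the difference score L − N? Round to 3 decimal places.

0.945

Var(L−N) = 15² + 8.2² − 2·15·8.2·0.32 = 292.24 − 78.72 = 213.52.
Under uncorrelated errors the observed covariances equal the true-score covariances, so only the own-variance terms attenuate.
True-score variance = [15²·0.96 + 8.2²·0.96] − 78.72 = 280.55 − 78.72 = 201.83.
Reliability = 201.83 / 213.52 = 0.945.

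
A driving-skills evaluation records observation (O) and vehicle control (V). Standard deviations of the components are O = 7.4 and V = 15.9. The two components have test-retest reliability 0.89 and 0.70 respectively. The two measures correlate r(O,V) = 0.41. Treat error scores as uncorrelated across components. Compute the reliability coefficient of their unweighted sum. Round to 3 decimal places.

0.797

Var(O+V) = 7.4² + 15.9² + 2·[7.4·15.9·0.41] = 307.57 + 96.4812 = 404.051.
Because errors are independent across components, Cov(Tᵢ,Tⱼ) = Cov(Xᵢ,Xⱼ); the off-diagonal part of the true-score variance is the same as above.
True-score variance = [7.4²·0.89 + 15.9²·0.70] + 96.4812 = 225.703 + 96.4812 = 322.185.
Reliability = 322.185 / 404.051 = 0.797.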